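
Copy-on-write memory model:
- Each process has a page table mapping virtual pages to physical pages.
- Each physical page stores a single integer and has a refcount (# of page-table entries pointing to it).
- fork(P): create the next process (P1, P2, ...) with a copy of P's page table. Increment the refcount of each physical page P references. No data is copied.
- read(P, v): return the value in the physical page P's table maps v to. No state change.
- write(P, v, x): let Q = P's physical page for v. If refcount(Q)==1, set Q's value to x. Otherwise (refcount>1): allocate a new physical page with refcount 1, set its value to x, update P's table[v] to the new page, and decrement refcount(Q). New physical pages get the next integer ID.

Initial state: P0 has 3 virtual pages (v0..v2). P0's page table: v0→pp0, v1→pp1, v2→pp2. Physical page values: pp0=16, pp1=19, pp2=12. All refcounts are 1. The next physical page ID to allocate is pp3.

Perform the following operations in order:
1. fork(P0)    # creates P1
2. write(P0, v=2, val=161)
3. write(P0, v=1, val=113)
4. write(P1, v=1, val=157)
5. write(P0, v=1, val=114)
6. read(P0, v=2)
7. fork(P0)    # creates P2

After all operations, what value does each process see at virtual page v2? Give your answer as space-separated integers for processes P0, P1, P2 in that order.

Answer: 161 12 161

Derivation:
Op 1: fork(P0) -> P1. 3 ppages; refcounts: pp0:2 pp1:2 pp2:2
Op 2: write(P0, v2, 161). refcount(pp2)=2>1 -> COPY to pp3. 4 ppages; refcounts: pp0:2 pp1:2 pp2:1 pp3:1
Op 3: write(P0, v1, 113). refcount(pp1)=2>1 -> COPY to pp4. 5 ppages; refcounts: pp0:2 pp1:1 pp2:1 pp3:1 pp4:1
Op 4: write(P1, v1, 157). refcount(pp1)=1 -> write in place. 5 ppages; refcounts: pp0:2 pp1:1 pp2:1 pp3:1 pp4:1
Op 5: write(P0, v1, 114). refcount(pp4)=1 -> write in place. 5 ppages; refcounts: pp0:2 pp1:1 pp2:1 pp3:1 pp4:1
Op 6: read(P0, v2) -> 161. No state change.
Op 7: fork(P0) -> P2. 5 ppages; refcounts: pp0:3 pp1:1 pp2:1 pp3:2 pp4:2
P0: v2 -> pp3 = 161
P1: v2 -> pp2 = 12
P2: v2 -> pp3 = 161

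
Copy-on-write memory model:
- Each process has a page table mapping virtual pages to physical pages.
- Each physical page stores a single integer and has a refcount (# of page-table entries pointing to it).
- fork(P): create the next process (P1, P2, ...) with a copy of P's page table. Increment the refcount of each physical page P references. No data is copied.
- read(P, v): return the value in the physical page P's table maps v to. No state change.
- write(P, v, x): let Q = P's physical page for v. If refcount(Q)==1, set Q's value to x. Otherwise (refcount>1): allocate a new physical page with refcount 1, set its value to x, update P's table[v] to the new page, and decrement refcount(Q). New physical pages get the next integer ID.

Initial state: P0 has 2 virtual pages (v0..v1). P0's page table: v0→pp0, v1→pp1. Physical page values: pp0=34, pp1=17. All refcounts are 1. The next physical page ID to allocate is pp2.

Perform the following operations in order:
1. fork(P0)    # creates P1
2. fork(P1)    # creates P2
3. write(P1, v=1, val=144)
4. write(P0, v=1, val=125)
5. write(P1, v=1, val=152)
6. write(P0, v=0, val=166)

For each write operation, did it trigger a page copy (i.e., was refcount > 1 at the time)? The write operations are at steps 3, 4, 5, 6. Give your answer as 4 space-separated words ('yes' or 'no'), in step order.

Op 1: fork(P0) -> P1. 2 ppages; refcounts: pp0:2 pp1:2
Op 2: fork(P1) -> P2. 2 ppages; refcounts: pp0:3 pp1:3
Op 3: write(P1, v1, 144). refcount(pp1)=3>1 -> COPY to pp2. 3 ppages; refcounts: pp0:3 pp1:2 pp2:1
Op 4: write(P0, v1, 125). refcount(pp1)=2>1 -> COPY to pp3. 4 ppages; refcounts: pp0:3 pp1:1 pp2:1 pp3:1
Op 5: write(P1, v1, 152). refcount(pp2)=1 -> write in place. 4 ppages; refcounts: pp0:3 pp1:1 pp2:1 pp3:1
Op 6: write(P0, v0, 166). refcount(pp0)=3>1 -> COPY to pp4. 5 ppages; refcounts: pp0:2 pp1:1 pp2:1 pp3:1 pp4:1

yes yes no yes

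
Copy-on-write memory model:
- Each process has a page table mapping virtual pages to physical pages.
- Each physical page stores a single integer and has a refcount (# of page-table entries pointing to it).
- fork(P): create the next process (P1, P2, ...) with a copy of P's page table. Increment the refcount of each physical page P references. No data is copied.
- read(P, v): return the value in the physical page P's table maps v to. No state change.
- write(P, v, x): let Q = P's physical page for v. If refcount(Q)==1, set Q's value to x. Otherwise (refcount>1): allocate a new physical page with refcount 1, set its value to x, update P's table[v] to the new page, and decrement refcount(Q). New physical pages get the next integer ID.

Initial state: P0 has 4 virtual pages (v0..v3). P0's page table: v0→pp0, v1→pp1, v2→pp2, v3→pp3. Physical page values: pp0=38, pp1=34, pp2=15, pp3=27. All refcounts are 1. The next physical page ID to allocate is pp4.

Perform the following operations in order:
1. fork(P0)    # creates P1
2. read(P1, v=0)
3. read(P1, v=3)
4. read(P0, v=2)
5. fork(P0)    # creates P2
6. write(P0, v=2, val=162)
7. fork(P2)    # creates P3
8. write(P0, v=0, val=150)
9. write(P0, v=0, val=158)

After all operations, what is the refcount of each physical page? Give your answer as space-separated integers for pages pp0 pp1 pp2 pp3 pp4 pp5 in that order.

Answer: 3 4 3 4 1 1

Derivation:
Op 1: fork(P0) -> P1. 4 ppages; refcounts: pp0:2 pp1:2 pp2:2 pp3:2
Op 2: read(P1, v0) -> 38. No state change.
Op 3: read(P1, v3) -> 27. No state change.
Op 4: read(P0, v2) -> 15. No state change.
Op 5: fork(P0) -> P2. 4 ppages; refcounts: pp0:3 pp1:3 pp2:3 pp3:3
Op 6: write(P0, v2, 162). refcount(pp2)=3>1 -> COPY to pp4. 5 ppages; refcounts: pp0:3 pp1:3 pp2:2 pp3:3 pp4:1
Op 7: fork(P2) -> P3. 5 ppages; refcounts: pp0:4 pp1:4 pp2:3 pp3:4 pp4:1
Op 8: write(P0, v0, 150). refcount(pp0)=4>1 -> COPY to pp5. 6 ppages; refcounts: pp0:3 pp1:4 pp2:3 pp3:4 pp4:1 pp5:1
Op 9: write(P0, v0, 158). refcount(pp5)=1 -> write in place. 6 ppages; refcounts: pp0:3 pp1:4 pp2:3 pp3:4 pp4:1 pp5:1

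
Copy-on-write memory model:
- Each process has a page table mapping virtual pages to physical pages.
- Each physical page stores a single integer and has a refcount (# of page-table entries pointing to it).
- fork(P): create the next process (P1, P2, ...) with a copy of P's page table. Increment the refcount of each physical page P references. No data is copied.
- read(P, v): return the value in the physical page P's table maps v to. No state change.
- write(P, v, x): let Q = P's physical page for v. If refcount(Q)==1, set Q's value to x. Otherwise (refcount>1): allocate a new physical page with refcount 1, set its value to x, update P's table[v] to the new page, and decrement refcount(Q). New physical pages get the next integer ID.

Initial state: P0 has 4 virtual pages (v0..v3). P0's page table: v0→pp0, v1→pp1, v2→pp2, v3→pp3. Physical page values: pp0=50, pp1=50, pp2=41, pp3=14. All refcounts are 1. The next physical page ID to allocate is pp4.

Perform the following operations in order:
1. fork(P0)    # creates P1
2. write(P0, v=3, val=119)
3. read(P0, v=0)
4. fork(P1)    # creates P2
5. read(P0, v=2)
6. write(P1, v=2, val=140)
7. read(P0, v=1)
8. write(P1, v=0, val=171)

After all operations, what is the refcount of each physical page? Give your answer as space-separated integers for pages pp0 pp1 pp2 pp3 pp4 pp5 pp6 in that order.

Answer: 2 3 2 2 1 1 1

Derivation:
Op 1: fork(P0) -> P1. 4 ppages; refcounts: pp0:2 pp1:2 pp2:2 pp3:2
Op 2: write(P0, v3, 119). refcount(pp3)=2>1 -> COPY to pp4. 5 ppages; refcounts: pp0:2 pp1:2 pp2:2 pp3:1 pp4:1
Op 3: read(P0, v0) -> 50. No state change.
Op 4: fork(P1) -> P2. 5 ppages; refcounts: pp0:3 pp1:3 pp2:3 pp3:2 pp4:1
Op 5: read(P0, v2) -> 41. No state change.
Op 6: write(P1, v2, 140). refcount(pp2)=3>1 -> COPY to pp5. 6 ppages; refcounts: pp0:3 pp1:3 pp2:2 pp3:2 pp4:1 pp5:1
Op 7: read(P0, v1) -> 50. No state change.
Op 8: write(P1, v0, 171). refcount(pp0)=3>1 -> COPY to pp6. 7 ppages; refcounts: pp0:2 pp1:3 pp2:2 pp3:2 pp4:1 pp5:1 pp6:1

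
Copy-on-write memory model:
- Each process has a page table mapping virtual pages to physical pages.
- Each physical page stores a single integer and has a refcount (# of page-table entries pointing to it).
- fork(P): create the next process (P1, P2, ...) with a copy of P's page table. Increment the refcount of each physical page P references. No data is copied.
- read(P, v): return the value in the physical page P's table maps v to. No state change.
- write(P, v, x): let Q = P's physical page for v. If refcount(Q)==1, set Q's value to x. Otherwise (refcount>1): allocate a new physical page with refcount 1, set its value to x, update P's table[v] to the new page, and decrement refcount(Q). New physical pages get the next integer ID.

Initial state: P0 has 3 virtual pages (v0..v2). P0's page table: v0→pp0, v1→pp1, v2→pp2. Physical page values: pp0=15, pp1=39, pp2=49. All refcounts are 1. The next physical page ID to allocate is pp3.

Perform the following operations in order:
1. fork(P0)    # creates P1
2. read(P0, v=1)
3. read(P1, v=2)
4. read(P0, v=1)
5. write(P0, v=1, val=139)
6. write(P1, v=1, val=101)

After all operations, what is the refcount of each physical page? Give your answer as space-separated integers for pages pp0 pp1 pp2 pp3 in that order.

Answer: 2 1 2 1

Derivation:
Op 1: fork(P0) -> P1. 3 ppages; refcounts: pp0:2 pp1:2 pp2:2
Op 2: read(P0, v1) -> 39. No state change.
Op 3: read(P1, v2) -> 49. No state change.
Op 4: read(P0, v1) -> 39. No state change.
Op 5: write(P0, v1, 139). refcount(pp1)=2>1 -> COPY to pp3. 4 ppages; refcounts: pp0:2 pp1:1 pp2:2 pp3:1
Op 6: write(P1, v1, 101). refcount(pp1)=1 -> write in place. 4 ppages; refcounts: pp0:2 pp1:1 pp2:2 pp3:1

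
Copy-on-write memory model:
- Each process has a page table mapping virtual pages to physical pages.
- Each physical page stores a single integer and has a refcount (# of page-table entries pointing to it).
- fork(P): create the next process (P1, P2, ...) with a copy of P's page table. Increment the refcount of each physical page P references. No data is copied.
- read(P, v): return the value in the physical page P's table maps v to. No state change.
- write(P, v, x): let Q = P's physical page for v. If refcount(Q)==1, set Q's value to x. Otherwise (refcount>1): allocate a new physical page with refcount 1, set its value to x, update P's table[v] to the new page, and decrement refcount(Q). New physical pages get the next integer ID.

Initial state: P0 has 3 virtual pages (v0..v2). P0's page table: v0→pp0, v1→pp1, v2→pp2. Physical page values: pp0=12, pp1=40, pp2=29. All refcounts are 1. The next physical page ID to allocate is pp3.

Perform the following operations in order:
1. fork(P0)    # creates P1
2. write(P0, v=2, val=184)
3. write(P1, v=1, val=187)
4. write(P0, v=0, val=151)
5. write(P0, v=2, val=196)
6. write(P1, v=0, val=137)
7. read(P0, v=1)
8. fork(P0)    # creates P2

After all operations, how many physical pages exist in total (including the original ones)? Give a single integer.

Answer: 6

Derivation:
Op 1: fork(P0) -> P1. 3 ppages; refcounts: pp0:2 pp1:2 pp2:2
Op 2: write(P0, v2, 184). refcount(pp2)=2>1 -> COPY to pp3. 4 ppages; refcounts: pp0:2 pp1:2 pp2:1 pp3:1
Op 3: write(P1, v1, 187). refcount(pp1)=2>1 -> COPY to pp4. 5 ppages; refcounts: pp0:2 pp1:1 pp2:1 pp3:1 pp4:1
Op 4: write(P0, v0, 151). refcount(pp0)=2>1 -> COPY to pp5. 6 ppages; refcounts: pp0:1 pp1:1 pp2:1 pp3:1 pp4:1 pp5:1
Op 5: write(P0, v2, 196). refcount(pp3)=1 -> write in place. 6 ppages; refcounts: pp0:1 pp1:1 pp2:1 pp3:1 pp4:1 pp5:1
Op 6: write(P1, v0, 137). refcount(pp0)=1 -> write in place. 6 ppages; refcounts: pp0:1 pp1:1 pp2:1 pp3:1 pp4:1 pp5:1
Op 7: read(P0, v1) -> 40. No state change.
Op 8: fork(P0) -> P2. 6 ppages; refcounts: pp0:1 pp1:2 pp2:1 pp3:2 pp4:1 pp5:2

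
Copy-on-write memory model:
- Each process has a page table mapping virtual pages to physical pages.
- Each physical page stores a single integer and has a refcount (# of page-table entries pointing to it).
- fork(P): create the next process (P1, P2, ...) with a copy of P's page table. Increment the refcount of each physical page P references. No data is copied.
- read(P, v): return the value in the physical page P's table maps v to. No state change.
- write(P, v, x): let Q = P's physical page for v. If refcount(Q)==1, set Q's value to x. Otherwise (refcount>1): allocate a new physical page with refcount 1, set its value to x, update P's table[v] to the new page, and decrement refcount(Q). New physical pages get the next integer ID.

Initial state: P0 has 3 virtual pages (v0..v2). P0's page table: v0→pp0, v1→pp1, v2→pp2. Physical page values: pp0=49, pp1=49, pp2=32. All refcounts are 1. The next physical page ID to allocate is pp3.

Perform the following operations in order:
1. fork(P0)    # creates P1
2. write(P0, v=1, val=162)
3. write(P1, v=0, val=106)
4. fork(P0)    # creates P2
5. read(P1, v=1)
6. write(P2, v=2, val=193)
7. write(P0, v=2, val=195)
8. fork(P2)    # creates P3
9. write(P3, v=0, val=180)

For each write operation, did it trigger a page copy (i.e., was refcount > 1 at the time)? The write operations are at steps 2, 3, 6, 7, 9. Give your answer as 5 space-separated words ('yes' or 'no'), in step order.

Op 1: fork(P0) -> P1. 3 ppages; refcounts: pp0:2 pp1:2 pp2:2
Op 2: write(P0, v1, 162). refcount(pp1)=2>1 -> COPY to pp3. 4 ppages; refcounts: pp0:2 pp1:1 pp2:2 pp3:1
Op 3: write(P1, v0, 106). refcount(pp0)=2>1 -> COPY to pp4. 5 ppages; refcounts: pp0:1 pp1:1 pp2:2 pp3:1 pp4:1
Op 4: fork(P0) -> P2. 5 ppages; refcounts: pp0:2 pp1:1 pp2:3 pp3:2 pp4:1
Op 5: read(P1, v1) -> 49. No state change.
Op 6: write(P2, v2, 193). refcount(pp2)=3>1 -> COPY to pp5. 6 ppages; refcounts: pp0:2 pp1:1 pp2:2 pp3:2 pp4:1 pp5:1
Op 7: write(P0, v2, 195). refcount(pp2)=2>1 -> COPY to pp6. 7 ppages; refcounts: pp0:2 pp1:1 pp2:1 pp3:2 pp4:1 pp5:1 pp6:1
Op 8: fork(P2) -> P3. 7 ppages; refcounts: pp0:3 pp1:1 pp2:1 pp3:3 pp4:1 pp5:2 pp6:1
Op 9: write(P3, v0, 180). refcount(pp0)=3>1 -> COPY to pp7. 8 ppages; refcounts: pp0:2 pp1:1 pp2:1 pp3:3 pp4:1 pp5:2 pp6:1 pp7:1

yes yes yes yes yes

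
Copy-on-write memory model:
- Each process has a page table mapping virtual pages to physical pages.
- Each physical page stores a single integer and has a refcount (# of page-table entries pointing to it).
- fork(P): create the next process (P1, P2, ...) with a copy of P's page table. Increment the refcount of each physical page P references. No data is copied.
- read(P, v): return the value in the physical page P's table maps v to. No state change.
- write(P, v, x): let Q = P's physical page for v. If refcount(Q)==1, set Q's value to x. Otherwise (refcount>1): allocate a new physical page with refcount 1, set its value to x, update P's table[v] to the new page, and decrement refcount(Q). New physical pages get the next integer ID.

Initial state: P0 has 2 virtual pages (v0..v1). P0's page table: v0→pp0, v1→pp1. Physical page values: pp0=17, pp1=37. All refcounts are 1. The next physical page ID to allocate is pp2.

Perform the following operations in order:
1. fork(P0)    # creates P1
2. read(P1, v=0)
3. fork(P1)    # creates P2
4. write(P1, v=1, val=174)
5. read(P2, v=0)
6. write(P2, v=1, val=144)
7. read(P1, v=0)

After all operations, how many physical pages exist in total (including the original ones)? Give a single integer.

Answer: 4

Derivation:
Op 1: fork(P0) -> P1. 2 ppages; refcounts: pp0:2 pp1:2
Op 2: read(P1, v0) -> 17. No state change.
Op 3: fork(P1) -> P2. 2 ppages; refcounts: pp0:3 pp1:3
Op 4: write(P1, v1, 174). refcount(pp1)=3>1 -> COPY to pp2. 3 ppages; refcounts: pp0:3 pp1:2 pp2:1
Op 5: read(P2, v0) -> 17. No state change.
Op 6: write(P2, v1, 144). refcount(pp1)=2>1 -> COPY to pp3. 4 ppages; refcounts: pp0:3 pp1:1 pp2:1 pp3:1
Op 7: read(P1, v0) -> 17. No state change.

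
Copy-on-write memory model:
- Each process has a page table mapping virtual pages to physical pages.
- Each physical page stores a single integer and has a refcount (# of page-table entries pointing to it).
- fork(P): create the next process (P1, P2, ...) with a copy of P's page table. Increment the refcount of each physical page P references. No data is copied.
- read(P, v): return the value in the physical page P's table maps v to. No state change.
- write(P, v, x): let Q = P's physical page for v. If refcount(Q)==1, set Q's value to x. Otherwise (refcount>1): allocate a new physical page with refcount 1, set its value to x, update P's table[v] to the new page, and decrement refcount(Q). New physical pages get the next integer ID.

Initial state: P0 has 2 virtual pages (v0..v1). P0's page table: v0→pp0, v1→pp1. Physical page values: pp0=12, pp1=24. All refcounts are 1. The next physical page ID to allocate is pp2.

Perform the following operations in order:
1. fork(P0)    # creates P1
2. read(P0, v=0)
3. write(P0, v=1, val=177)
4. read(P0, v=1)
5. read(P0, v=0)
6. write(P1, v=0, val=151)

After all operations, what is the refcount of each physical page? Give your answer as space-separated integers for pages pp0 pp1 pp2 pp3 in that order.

Op 1: fork(P0) -> P1. 2 ppages; refcounts: pp0:2 pp1:2
Op 2: read(P0, v0) -> 12. No state change.
Op 3: write(P0, v1, 177). refcount(pp1)=2>1 -> COPY to pp2. 3 ppages; refcounts: pp0:2 pp1:1 pp2:1
Op 4: read(P0, v1) -> 177. No state change.
Op 5: read(P0, v0) -> 12. No state change.
Op 6: write(P1, v0, 151). refcount(pp0)=2>1 -> COPY to pp3. 4 ppages; refcounts: pp0:1 pp1:1 pp2:1 pp3:1

Answer: 1 1 1 1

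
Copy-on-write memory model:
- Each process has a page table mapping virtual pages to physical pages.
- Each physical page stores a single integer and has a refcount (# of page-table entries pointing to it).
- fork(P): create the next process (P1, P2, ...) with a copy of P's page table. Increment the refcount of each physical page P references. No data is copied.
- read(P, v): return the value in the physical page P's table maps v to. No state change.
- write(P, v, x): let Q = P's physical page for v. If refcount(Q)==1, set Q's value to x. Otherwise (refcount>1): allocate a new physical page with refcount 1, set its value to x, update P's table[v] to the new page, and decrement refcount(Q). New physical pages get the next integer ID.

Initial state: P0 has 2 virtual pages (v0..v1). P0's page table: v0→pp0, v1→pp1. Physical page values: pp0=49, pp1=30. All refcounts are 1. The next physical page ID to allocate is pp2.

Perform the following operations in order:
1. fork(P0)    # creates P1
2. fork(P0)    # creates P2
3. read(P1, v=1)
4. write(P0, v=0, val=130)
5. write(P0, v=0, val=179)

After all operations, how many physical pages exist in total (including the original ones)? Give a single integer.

Op 1: fork(P0) -> P1. 2 ppages; refcounts: pp0:2 pp1:2
Op 2: fork(P0) -> P2. 2 ppages; refcounts: pp0:3 pp1:3
Op 3: read(P1, v1) -> 30. No state change.
Op 4: write(P0, v0, 130). refcount(pp0)=3>1 -> COPY to pp2. 3 ppages; refcounts: pp0:2 pp1:3 pp2:1
Op 5: write(P0, v0, 179). refcount(pp2)=1 -> write in place. 3 ppages; refcounts: pp0:2 pp1:3 pp2:1

Answer: 3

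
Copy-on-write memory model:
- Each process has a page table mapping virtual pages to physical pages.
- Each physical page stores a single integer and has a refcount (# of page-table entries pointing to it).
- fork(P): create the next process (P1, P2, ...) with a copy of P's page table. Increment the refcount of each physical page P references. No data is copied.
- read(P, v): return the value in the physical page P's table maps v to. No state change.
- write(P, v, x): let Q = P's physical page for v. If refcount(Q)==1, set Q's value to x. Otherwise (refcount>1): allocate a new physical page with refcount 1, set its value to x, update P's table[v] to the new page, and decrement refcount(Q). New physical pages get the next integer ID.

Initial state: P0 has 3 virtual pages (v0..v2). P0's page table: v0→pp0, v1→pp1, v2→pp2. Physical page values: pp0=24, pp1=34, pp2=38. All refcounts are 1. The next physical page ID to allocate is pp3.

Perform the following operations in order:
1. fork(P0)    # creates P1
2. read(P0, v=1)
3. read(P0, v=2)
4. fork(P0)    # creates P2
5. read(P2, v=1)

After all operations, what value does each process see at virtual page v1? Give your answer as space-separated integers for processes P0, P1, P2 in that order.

Op 1: fork(P0) -> P1. 3 ppages; refcounts: pp0:2 pp1:2 pp2:2
Op 2: read(P0, v1) -> 34. No state change.
Op 3: read(P0, v2) -> 38. No state change.
Op 4: fork(P0) -> P2. 3 ppages; refcounts: pp0:3 pp1:3 pp2:3
Op 5: read(P2, v1) -> 34. No state change.
P0: v1 -> pp1 = 34
P1: v1 -> pp1 = 34
P2: v1 -> pp1 = 34

Answer: 34 34 34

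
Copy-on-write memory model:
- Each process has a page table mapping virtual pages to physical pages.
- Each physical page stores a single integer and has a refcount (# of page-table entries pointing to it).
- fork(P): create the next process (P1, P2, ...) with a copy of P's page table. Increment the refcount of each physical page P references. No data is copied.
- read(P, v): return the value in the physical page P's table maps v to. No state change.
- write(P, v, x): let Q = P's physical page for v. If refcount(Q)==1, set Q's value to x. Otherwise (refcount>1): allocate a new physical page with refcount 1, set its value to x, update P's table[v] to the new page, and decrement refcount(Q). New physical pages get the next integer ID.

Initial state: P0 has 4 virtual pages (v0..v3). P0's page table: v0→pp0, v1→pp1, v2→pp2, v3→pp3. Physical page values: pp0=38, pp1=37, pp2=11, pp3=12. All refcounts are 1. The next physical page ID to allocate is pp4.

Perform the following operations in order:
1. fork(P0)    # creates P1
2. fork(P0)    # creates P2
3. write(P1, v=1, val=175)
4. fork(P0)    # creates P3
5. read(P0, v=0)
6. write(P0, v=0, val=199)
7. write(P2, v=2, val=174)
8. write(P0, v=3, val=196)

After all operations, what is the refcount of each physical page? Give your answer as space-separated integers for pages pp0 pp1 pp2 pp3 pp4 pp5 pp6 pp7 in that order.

Answer: 3 3 3 3 1 1 1 1

Derivation:
Op 1: fork(P0) -> P1. 4 ppages; refcounts: pp0:2 pp1:2 pp2:2 pp3:2
Op 2: fork(P0) -> P2. 4 ppages; refcounts: pp0:3 pp1:3 pp2:3 pp3:3
Op 3: write(P1, v1, 175). refcount(pp1)=3>1 -> COPY to pp4. 5 ppages; refcounts: pp0:3 pp1:2 pp2:3 pp3:3 pp4:1
Op 4: fork(P0) -> P3. 5 ppages; refcounts: pp0:4 pp1:3 pp2:4 pp3:4 pp4:1
Op 5: read(P0, v0) -> 38. No state change.
Op 6: write(P0, v0, 199). refcount(pp0)=4>1 -> COPY to pp5. 6 ppages; refcounts: pp0:3 pp1:3 pp2:4 pp3:4 pp4:1 pp5:1
Op 7: write(P2, v2, 174). refcount(pp2)=4>1 -> COPY to pp6. 7 ppages; refcounts: pp0:3 pp1:3 pp2:3 pp3:4 pp4:1 pp5:1 pp6:1
Op 8: write(P0, v3, 196). refcount(pp3)=4>1 -> COPY to pp7. 8 ppages; refcounts: pp0:3 pp1:3 pp2:3 pp3:3 pp4:1 pp5:1 pp6:1 pp7:1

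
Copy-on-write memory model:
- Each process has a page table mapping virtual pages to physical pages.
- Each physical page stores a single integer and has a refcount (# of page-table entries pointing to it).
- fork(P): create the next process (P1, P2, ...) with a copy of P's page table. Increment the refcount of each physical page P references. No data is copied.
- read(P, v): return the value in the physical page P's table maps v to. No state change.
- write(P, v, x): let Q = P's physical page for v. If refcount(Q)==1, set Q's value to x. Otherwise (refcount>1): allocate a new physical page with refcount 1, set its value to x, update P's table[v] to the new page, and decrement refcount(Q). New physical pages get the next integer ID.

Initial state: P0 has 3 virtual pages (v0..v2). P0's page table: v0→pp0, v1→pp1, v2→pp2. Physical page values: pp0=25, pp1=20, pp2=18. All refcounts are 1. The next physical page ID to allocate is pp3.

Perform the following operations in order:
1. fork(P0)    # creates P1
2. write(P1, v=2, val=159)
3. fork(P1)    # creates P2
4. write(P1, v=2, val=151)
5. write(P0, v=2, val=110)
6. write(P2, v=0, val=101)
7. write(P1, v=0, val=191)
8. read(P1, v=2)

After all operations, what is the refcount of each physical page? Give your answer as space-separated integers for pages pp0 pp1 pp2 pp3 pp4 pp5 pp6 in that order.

Op 1: fork(P0) -> P1. 3 ppages; refcounts: pp0:2 pp1:2 pp2:2
Op 2: write(P1, v2, 159). refcount(pp2)=2>1 -> COPY to pp3. 4 ppages; refcounts: pp0:2 pp1:2 pp2:1 pp3:1
Op 3: fork(P1) -> P2. 4 ppages; refcounts: pp0:3 pp1:3 pp2:1 pp3:2
Op 4: write(P1, v2, 151). refcount(pp3)=2>1 -> COPY to pp4. 5 ppages; refcounts: pp0:3 pp1:3 pp2:1 pp3:1 pp4:1
Op 5: write(P0, v2, 110). refcount(pp2)=1 -> write in place. 5 ppages; refcounts: pp0:3 pp1:3 pp2:1 pp3:1 pp4:1
Op 6: write(P2, v0, 101). refcount(pp0)=3>1 -> COPY to pp5. 6 ppages; refcounts: pp0:2 pp1:3 pp2:1 pp3:1 pp4:1 pp5:1
Op 7: write(P1, v0, 191). refcount(pp0)=2>1 -> COPY to pp6. 7 ppages; refcounts: pp0:1 pp1:3 pp2:1 pp3:1 pp4:1 pp5:1 pp6:1
Op 8: read(P1, v2) -> 151. No state change.

Answer: 1 3 1 1 1 1 1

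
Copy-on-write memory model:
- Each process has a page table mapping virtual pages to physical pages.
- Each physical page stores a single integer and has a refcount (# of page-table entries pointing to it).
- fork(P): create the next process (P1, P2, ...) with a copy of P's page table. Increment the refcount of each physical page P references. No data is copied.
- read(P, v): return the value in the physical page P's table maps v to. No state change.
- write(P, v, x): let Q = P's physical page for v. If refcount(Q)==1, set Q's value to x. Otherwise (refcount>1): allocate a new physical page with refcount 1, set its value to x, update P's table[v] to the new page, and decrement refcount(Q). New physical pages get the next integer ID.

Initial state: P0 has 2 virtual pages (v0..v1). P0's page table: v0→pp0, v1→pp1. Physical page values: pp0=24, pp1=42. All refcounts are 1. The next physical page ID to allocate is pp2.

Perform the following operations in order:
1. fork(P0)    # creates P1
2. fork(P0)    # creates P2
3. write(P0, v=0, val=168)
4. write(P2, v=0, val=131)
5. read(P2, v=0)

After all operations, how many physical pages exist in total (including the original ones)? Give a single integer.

Op 1: fork(P0) -> P1. 2 ppages; refcounts: pp0:2 pp1:2
Op 2: fork(P0) -> P2. 2 ppages; refcounts: pp0:3 pp1:3
Op 3: write(P0, v0, 168). refcount(pp0)=3>1 -> COPY to pp2. 3 ppages; refcounts: pp0:2 pp1:3 pp2:1
Op 4: write(P2, v0, 131). refcount(pp0)=2>1 -> COPY to pp3. 4 ppages; refcounts: pp0:1 pp1:3 pp2:1 pp3:1
Op 5: read(P2, v0) -> 131. No state change.

Answer: 4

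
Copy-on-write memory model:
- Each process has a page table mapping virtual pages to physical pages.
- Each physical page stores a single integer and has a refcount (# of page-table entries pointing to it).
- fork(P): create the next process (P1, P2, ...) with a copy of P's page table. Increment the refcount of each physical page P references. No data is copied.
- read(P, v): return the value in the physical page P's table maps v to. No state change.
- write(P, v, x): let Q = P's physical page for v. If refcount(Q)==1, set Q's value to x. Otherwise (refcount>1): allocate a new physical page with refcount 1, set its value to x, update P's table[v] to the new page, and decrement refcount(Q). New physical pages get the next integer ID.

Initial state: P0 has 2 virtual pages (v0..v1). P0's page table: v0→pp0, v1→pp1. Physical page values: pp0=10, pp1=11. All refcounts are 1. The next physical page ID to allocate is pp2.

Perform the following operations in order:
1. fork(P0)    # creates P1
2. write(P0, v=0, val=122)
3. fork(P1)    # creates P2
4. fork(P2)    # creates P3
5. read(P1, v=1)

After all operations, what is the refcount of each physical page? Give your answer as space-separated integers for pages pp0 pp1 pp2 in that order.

Answer: 3 4 1

Derivation:
Op 1: fork(P0) -> P1. 2 ppages; refcounts: pp0:2 pp1:2
Op 2: write(P0, v0, 122). refcount(pp0)=2>1 -> COPY to pp2. 3 ppages; refcounts: pp0:1 pp1:2 pp2:1
Op 3: fork(P1) -> P2. 3 ppages; refcounts: pp0:2 pp1:3 pp2:1
Op 4: fork(P2) -> P3. 3 ppages; refcounts: pp0:3 pp1:4 pp2:1
Op 5: read(P1, v1) -> 11. No state change.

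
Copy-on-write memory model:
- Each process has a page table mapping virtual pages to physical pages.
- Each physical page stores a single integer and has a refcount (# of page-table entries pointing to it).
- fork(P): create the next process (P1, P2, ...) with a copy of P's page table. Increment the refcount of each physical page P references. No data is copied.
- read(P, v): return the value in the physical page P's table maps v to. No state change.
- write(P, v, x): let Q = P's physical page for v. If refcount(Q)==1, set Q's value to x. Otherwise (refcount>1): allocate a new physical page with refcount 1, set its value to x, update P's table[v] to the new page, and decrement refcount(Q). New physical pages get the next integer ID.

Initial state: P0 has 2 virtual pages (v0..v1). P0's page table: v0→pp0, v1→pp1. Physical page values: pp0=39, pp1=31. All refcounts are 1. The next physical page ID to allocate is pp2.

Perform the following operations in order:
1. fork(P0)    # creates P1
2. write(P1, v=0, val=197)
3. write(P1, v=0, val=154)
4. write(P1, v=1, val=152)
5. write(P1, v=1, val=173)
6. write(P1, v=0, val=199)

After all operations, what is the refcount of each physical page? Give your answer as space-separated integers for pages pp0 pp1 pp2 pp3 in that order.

Op 1: fork(P0) -> P1. 2 ppages; refcounts: pp0:2 pp1:2
Op 2: write(P1, v0, 197). refcount(pp0)=2>1 -> COPY to pp2. 3 ppages; refcounts: pp0:1 pp1:2 pp2:1
Op 3: write(P1, v0, 154). refcount(pp2)=1 -> write in place. 3 ppages; refcounts: pp0:1 pp1:2 pp2:1
Op 4: write(P1, v1, 152). refcount(pp1)=2>1 -> COPY to pp3. 4 ppages; refcounts: pp0:1 pp1:1 pp2:1 pp3:1
Op 5: write(P1, v1, 173). refcount(pp3)=1 -> write in place. 4 ppages; refcounts: pp0:1 pp1:1 pp2:1 pp3:1
Op 6: write(P1, v0, 199). refcount(pp2)=1 -> write in place. 4 ppages; refcounts: pp0:1 pp1:1 pp2:1 pp3:1

Answer: 1 1 1 1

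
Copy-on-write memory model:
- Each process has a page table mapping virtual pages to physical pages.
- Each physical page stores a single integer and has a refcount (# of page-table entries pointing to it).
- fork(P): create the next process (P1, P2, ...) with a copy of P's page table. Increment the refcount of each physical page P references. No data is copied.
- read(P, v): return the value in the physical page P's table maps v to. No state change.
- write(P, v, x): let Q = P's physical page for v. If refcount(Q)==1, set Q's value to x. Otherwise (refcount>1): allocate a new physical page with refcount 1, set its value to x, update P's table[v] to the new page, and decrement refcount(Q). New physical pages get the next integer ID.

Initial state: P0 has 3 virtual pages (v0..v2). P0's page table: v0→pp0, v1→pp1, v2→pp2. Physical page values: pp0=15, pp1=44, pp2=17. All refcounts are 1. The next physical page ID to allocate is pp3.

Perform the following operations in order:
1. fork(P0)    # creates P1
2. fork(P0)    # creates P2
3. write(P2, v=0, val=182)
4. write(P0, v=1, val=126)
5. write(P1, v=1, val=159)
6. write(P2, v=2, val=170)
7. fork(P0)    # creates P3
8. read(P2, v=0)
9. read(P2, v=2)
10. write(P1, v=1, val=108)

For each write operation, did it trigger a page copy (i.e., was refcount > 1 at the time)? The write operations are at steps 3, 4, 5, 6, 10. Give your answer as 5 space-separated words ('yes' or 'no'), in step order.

Op 1: fork(P0) -> P1. 3 ppages; refcounts: pp0:2 pp1:2 pp2:2
Op 2: fork(P0) -> P2. 3 ppages; refcounts: pp0:3 pp1:3 pp2:3
Op 3: write(P2, v0, 182). refcount(pp0)=3>1 -> COPY to pp3. 4 ppages; refcounts: pp0:2 pp1:3 pp2:3 pp3:1
Op 4: write(P0, v1, 126). refcount(pp1)=3>1 -> COPY to pp4. 5 ppages; refcounts: pp0:2 pp1:2 pp2:3 pp3:1 pp4:1
Op 5: write(P1, v1, 159). refcount(pp1)=2>1 -> COPY to pp5. 6 ppages; refcounts: pp0:2 pp1:1 pp2:3 pp3:1 pp4:1 pp5:1
Op 6: write(P2, v2, 170). refcount(pp2)=3>1 -> COPY to pp6. 7 ppages; refcounts: pp0:2 pp1:1 pp2:2 pp3:1 pp4:1 pp5:1 pp6:1
Op 7: fork(P0) -> P3. 7 ppages; refcounts: pp0:3 pp1:1 pp2:3 pp3:1 pp4:2 pp5:1 pp6:1
Op 8: read(P2, v0) -> 182. No state change.
Op 9: read(P2, v2) -> 170. No state change.
Op 10: write(P1, v1, 108). refcount(pp5)=1 -> write in place. 7 ppages; refcounts: pp0:3 pp1:1 pp2:3 pp3:1 pp4:2 pp5:1 pp6:1

yes yes yes yes no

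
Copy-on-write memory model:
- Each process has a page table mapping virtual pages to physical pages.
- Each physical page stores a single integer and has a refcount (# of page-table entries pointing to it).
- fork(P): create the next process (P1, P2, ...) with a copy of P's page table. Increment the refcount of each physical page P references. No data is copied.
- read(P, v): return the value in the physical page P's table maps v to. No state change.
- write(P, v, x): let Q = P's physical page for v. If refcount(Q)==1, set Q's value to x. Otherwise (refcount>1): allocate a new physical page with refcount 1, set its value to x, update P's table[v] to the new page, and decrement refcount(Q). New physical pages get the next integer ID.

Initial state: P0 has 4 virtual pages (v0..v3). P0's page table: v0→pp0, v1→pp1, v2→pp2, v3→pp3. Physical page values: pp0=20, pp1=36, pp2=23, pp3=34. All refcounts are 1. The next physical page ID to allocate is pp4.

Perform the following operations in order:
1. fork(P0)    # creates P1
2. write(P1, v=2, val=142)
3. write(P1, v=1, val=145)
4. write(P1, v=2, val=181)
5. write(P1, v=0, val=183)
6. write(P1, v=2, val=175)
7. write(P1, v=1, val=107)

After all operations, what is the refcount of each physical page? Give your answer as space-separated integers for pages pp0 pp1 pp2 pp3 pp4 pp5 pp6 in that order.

Answer: 1 1 1 2 1 1 1

Derivation:
Op 1: fork(P0) -> P1. 4 ppages; refcounts: pp0:2 pp1:2 pp2:2 pp3:2
Op 2: write(P1, v2, 142). refcount(pp2)=2>1 -> COPY to pp4. 5 ppages; refcounts: pp0:2 pp1:2 pp2:1 pp3:2 pp4:1
Op 3: write(P1, v1, 145). refcount(pp1)=2>1 -> COPY to pp5. 6 ppages; refcounts: pp0:2 pp1:1 pp2:1 pp3:2 pp4:1 pp5:1
Op 4: write(P1, v2, 181). refcount(pp4)=1 -> write in place. 6 ppages; refcounts: pp0:2 pp1:1 pp2:1 pp3:2 pp4:1 pp5:1
Op 5: write(P1, v0, 183). refcount(pp0)=2>1 -> COPY to pp6. 7 ppages; refcounts: pp0:1 pp1:1 pp2:1 pp3:2 pp4:1 pp5:1 pp6:1
Op 6: write(P1, v2, 175). refcount(pp4)=1 -> write in place. 7 ppages; refcounts: pp0:1 pp1:1 pp2:1 pp3:2 pp4:1 pp5:1 pp6:1
Op 7: write(P1, v1, 107). refcount(pp5)=1 -> write in place. 7 ppages; refcounts: pp0:1 pp1:1 pp2:1 pp3:2 pp4:1 pp5:1 pp6:1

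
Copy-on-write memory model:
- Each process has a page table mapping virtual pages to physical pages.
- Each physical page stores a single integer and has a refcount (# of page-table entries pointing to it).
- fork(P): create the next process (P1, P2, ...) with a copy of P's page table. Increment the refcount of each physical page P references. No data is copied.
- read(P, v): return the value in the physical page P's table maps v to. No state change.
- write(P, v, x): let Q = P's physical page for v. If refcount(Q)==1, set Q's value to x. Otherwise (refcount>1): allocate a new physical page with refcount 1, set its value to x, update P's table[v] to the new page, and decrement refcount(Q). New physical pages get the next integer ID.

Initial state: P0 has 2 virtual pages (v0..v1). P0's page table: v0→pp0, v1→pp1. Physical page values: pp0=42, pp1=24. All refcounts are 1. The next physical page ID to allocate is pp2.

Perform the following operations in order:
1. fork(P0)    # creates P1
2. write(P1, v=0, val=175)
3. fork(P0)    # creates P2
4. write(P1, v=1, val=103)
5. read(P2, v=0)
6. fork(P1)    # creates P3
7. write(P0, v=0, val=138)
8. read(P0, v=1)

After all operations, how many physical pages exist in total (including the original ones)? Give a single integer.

Op 1: fork(P0) -> P1. 2 ppages; refcounts: pp0:2 pp1:2
Op 2: write(P1, v0, 175). refcount(pp0)=2>1 -> COPY to pp2. 3 ppages; refcounts: pp0:1 pp1:2 pp2:1
Op 3: fork(P0) -> P2. 3 ppages; refcounts: pp0:2 pp1:3 pp2:1
Op 4: write(P1, v1, 103). refcount(pp1)=3>1 -> COPY to pp3. 4 ppages; refcounts: pp0:2 pp1:2 pp2:1 pp3:1
Op 5: read(P2, v0) -> 42. No state change.
Op 6: fork(P1) -> P3. 4 ppages; refcounts: pp0:2 pp1:2 pp2:2 pp3:2
Op 7: write(P0, v0, 138). refcount(pp0)=2>1 -> COPY to pp4. 5 ppages; refcounts: pp0:1 pp1:2 pp2:2 pp3:2 pp4:1
Op 8: read(P0, v1) -> 24. No state change.

Answer: 5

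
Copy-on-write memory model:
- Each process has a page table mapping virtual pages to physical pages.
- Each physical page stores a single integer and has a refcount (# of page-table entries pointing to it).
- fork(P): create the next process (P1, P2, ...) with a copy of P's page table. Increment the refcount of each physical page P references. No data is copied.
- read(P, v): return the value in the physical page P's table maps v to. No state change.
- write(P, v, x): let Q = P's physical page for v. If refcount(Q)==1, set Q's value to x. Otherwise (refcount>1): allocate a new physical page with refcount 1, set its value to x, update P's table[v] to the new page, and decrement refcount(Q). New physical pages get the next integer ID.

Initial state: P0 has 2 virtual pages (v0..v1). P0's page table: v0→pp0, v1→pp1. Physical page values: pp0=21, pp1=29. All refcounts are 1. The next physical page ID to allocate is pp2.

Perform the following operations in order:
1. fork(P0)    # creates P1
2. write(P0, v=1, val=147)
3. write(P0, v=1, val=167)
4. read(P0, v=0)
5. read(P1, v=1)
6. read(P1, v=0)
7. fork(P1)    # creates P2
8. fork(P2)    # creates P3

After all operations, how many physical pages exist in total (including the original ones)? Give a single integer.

Op 1: fork(P0) -> P1. 2 ppages; refcounts: pp0:2 pp1:2
Op 2: write(P0, v1, 147). refcount(pp1)=2>1 -> COPY to pp2. 3 ppages; refcounts: pp0:2 pp1:1 pp2:1
Op 3: write(P0, v1, 167). refcount(pp2)=1 -> write in place. 3 ppages; refcounts: pp0:2 pp1:1 pp2:1
Op 4: read(P0, v0) -> 21. No state change.
Op 5: read(P1, v1) -> 29. No state change.
Op 6: read(P1, v0) -> 21. No state change.
Op 7: fork(P1) -> P2. 3 ppages; refcounts: pp0:3 pp1:2 pp2:1
Op 8: fork(P2) -> P3. 3 ppages; refcounts: pp0:4 pp1:3 pp2:1

Answer: 3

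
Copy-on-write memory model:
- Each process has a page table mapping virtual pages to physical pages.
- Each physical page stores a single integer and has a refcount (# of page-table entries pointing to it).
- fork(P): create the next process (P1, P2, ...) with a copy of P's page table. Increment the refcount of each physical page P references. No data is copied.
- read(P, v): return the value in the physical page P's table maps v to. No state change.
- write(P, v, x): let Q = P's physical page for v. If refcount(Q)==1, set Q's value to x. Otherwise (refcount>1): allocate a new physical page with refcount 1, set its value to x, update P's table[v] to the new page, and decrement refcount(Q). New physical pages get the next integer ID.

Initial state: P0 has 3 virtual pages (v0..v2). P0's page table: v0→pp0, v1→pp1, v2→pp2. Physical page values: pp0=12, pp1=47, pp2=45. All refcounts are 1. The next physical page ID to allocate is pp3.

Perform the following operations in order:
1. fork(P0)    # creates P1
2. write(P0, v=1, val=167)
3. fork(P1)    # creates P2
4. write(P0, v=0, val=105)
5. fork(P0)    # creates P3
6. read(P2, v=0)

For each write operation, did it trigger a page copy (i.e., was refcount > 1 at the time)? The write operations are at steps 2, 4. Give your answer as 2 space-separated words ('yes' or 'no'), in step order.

Op 1: fork(P0) -> P1. 3 ppages; refcounts: pp0:2 pp1:2 pp2:2
Op 2: write(P0, v1, 167). refcount(pp1)=2>1 -> COPY to pp3. 4 ppages; refcounts: pp0:2 pp1:1 pp2:2 pp3:1
Op 3: fork(P1) -> P2. 4 ppages; refcounts: pp0:3 pp1:2 pp2:3 pp3:1
Op 4: write(P0, v0, 105). refcount(pp0)=3>1 -> COPY to pp4. 5 ppages; refcounts: pp0:2 pp1:2 pp2:3 pp3:1 pp4:1
Op 5: fork(P0) -> P3. 5 ppages; refcounts: pp0:2 pp1:2 pp2:4 pp3:2 pp4:2
Op 6: read(P2, v0) -> 12. No state change.

yes yes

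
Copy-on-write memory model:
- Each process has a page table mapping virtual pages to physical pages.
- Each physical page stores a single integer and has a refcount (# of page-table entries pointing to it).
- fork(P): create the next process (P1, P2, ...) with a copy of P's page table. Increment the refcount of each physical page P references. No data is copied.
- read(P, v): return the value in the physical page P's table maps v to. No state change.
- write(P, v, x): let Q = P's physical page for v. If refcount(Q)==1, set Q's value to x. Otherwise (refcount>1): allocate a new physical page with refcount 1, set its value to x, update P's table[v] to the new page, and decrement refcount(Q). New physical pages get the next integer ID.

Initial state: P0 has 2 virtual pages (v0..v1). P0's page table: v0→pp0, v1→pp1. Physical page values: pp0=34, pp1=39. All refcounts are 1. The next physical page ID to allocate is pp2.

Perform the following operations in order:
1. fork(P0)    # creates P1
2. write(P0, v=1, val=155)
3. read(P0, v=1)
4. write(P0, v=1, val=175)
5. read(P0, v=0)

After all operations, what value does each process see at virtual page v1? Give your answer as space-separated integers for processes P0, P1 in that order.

Answer: 175 39

Derivation:
Op 1: fork(P0) -> P1. 2 ppages; refcounts: pp0:2 pp1:2
Op 2: write(P0, v1, 155). refcount(pp1)=2>1 -> COPY to pp2. 3 ppages; refcounts: pp0:2 pp1:1 pp2:1
Op 3: read(P0, v1) -> 155. No state change.
Op 4: write(P0, v1, 175). refcount(pp2)=1 -> write in place. 3 ppages; refcounts: pp0:2 pp1:1 pp2:1
Op 5: read(P0, v0) -> 34. No state change.
P0: v1 -> pp2 = 175
P1: v1 -> pp1 = 39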